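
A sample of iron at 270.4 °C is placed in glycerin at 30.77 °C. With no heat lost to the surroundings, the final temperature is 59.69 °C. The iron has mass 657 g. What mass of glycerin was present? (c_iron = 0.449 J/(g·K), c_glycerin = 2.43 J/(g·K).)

m ≈ 884 g

Setting the total heat transfer to zero:
657×0.449×(59.69 − 270.4) + m×2.43×(59.69 − 30.77) = 0
70.28 m = 62158
m = 62158/70.28 ≈ 884.5 g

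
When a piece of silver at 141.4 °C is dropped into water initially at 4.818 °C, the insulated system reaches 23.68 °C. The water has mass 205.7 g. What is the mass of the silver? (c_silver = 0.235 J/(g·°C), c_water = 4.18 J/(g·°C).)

m ≈ 586 g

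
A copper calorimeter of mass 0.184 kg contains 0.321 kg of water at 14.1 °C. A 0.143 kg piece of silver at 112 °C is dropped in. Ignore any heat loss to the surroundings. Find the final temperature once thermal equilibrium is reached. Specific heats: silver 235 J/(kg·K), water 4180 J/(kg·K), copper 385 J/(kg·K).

T_f ≈ 16.4 °C

With ΣQ=0 the equilibrium temperature is the m·c-weighted mean:
T_f = (33.6×112 + 1341.8×14.1 + 70.84×14.1) / (33.6 + 1341.8 + 70.84)
    = 23682 / 1446.2 ≈ 16.37 °C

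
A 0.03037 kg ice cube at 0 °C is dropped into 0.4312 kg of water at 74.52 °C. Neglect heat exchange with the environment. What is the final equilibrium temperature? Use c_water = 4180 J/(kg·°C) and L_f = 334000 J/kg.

Energy conservation, ΣQ = 0:
melt ice: 0.03037×334000 = 10144; warm the meltwater: 126.95 T; water cools: 0.4312×4180×(T − 74.52) = 1802.4(T − 74.52)
1929.4 T = 134316 − 10144 = 124172
T ≈ 64.36 °C. Since T > 0 °C, the all-ice-melts assumption holds.

T_f ≈ 64.4 °C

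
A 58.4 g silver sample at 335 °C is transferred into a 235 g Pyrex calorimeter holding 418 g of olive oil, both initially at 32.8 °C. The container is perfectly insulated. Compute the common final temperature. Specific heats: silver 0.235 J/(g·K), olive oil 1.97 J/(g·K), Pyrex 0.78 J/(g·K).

T_f ≈ 36.9 °C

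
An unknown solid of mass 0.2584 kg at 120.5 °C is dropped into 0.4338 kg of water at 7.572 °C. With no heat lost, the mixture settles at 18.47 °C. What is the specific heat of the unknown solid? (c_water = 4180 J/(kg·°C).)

c ≈ 750 J/(kg·°C)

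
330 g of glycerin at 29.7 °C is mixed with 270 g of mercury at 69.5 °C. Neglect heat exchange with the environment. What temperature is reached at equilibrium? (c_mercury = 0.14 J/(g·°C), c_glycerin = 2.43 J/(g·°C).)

T_f ≈ 31.5 °C

Conservation of energy gives ΣQ = 0:
270*0.14*(T − 69.5) + 330*2.43*(T − 29.7) = 0
37.8(T − 69.5) + 801.9(T − 29.7) = 0
839.7 T = 26444
T = 26444 / 839.7 = 31.5 °C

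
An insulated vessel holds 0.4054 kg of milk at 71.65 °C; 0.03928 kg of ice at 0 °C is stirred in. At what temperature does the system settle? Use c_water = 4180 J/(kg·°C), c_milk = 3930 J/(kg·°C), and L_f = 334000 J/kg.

Energy balance with sensible and latent terms:
melt ice: 0.03928×334000 = 13120
  warm the meltwater: 164.19 T
  milk cools: 0.4054×3930×(T − 71.65) = 1593.2(T − 71.65)
1757.4 T = 114154 − 13120 = 101035
T ≈ 57.49 °C (positive, so assuming full melt was valid).

T_f ≈ 57.5 °C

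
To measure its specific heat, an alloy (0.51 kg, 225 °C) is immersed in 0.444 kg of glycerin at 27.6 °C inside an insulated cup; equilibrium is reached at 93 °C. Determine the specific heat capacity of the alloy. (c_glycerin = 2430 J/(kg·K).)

c ≈ 1050 J/(kg·K)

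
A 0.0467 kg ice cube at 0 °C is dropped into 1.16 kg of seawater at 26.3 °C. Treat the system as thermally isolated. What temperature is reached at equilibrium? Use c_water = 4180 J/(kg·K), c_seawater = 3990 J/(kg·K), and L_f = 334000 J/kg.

Energy balance with sensible and latent terms:
fusion: m_ice L_f = 0.0467×334000 = 15598; warm the meltwater: 195.21 T; seawater: 4628.4(T − 26.3)
4823.6 T = 121727 − 15598 = 106129
T ≈ 22.00 °C (positive, so assuming full melt was valid).

T_f ≈ 22.0 °C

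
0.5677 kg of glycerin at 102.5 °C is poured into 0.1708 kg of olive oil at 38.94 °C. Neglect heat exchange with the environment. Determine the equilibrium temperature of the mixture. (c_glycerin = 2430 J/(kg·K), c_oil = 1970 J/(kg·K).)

T_f ≈ 90.0 °C

Heat lost by the glycerin equals heat gained by the oil:
0.5677*2430*(102.5 − T) = 0.1708*1970*(T − 38.94)
1379.5(102.5 − T) = 336.48(T − 38.94)
1716 T = 154502  ⇒  T ≈ 90.04 °C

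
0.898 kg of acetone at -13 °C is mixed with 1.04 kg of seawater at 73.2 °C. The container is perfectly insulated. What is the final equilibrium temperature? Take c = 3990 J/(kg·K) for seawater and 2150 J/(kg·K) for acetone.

T_f ≈ 45.8 °C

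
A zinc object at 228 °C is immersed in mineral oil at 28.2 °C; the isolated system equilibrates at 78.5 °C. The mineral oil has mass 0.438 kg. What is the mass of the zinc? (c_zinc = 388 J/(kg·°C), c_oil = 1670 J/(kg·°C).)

m ≈ 0.634 kg

|Q_zinc| = |Q_oil|:
m×388×(228 − 78.5) = 0.438×1670×(78.5 − 28.2)
58006 m = 36792  ⇒  m ≈ 0.6343 kg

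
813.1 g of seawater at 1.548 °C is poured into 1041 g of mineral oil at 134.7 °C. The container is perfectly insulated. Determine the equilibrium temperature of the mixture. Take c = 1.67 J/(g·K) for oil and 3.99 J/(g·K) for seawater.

T_f ≈ 48.0 °C

Setting the total heat transfer to zero:
1041*1.67*(T − 134.7) + 813.1*3.99*(T − 1.548) = 0
(1738.5 + 3244.3) T = 1738.5*134.7 + 3244.3*1.548
T ≈ 48.00 °C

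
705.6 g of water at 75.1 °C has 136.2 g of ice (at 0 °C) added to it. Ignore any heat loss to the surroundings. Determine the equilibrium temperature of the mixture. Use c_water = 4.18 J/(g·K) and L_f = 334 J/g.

T_f ≈ 50.0 °C

Taking heat into each body as positive, Σ m c ΔT = 0:
melt ice: 136.2·334 = 45491
  warm the meltwater: 569.32 T
  water cools: 705.6·4.18·(T − 75.1) = 2949.4(T − 75.1)
3518.7 T = 221501 − 45491 = 176010
T ≈ 50.02 °C — above 0 °C, consistent with complete melting.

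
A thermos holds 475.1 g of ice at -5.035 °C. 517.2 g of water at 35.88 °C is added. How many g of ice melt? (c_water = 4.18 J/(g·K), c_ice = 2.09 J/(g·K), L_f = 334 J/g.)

Heat available from the water dropping to 0 °C: 517.2×4.18×35.88 = 77569 J.
Of that, 475.1×2.09×5.035 = 4999.5 J goes to bring the ice to 0 °C, leaving 72569 J.
Fully melting the ice requires m_ice L_f = 475.1×334 = 158683 J.
Since 72569 < 158683 J, not all the ice melts; equilibrium is at 0 °C.
m_melted×334 = 72569  ⇒  m_melted ≈ 217.3 g.

m_melted ≈ 217 g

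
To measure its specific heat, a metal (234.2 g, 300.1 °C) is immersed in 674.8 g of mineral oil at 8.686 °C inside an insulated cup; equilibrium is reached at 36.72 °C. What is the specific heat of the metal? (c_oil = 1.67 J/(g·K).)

c ≈ 0.512 J/(g·K)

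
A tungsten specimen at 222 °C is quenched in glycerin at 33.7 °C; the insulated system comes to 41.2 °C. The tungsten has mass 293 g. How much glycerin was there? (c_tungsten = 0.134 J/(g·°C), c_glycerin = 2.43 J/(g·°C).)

m ≈ 389 g

|Q_tungsten| = |Q_glycerin|:
293·0.134·(222 − 41.2) = m·2.43·(41.2 − 33.7)
18.23 m = 7098.6  ⇒  m ≈ 389.5 g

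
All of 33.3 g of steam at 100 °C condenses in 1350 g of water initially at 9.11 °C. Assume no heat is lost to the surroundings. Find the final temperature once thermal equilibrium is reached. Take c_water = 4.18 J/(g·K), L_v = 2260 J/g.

T_f ≈ 24.3 °C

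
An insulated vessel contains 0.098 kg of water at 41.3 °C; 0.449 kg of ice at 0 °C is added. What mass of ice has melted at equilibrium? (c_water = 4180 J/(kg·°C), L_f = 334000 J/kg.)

Water can give up m c ΔT = 0.098×4180×41.3 = 16918 J before reaching 0 °C.
Melting all 0.449 kg of ice would need 0.449×334000 = 149966 J.
16918 J < 149966 J, so only part of the ice melts and the system sits at 0 °C.
m_melt = 16918 / L_f = 0.05065 kg.

m_melted ≈ 0.0507 kg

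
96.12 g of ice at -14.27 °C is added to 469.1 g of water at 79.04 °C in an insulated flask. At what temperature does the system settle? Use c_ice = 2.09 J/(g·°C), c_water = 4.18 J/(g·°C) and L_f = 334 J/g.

T_f ≈ 50.8 °C

Energy conservation, ΣQ = 0:
ice -14.27→0 °C: 96.12·2.09·14.27 = 2866.7; melt ice: 96.12·334 = 32104; meltwater 0→T: 96.12·4.18·T = 401.78 T; water: 1960.8(T − 79.04)
2362.6 T = 154985 − 34971 = 120014
T ≈ 50.80 °C. Since T > 0 °C, the all-ice-melts assumption holds.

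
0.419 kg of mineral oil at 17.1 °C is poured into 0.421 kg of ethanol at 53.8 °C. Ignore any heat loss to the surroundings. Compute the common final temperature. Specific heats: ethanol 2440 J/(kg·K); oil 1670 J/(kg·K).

T_f ≈ 38.9 °C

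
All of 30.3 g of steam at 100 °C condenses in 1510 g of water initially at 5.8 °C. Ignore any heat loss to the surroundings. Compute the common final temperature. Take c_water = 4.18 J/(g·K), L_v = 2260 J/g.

T_f ≈ 18.3 °C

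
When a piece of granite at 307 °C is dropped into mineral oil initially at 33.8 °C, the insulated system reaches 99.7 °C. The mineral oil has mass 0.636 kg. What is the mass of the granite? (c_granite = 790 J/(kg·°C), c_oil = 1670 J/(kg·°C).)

m ≈ 0.427 kg

Heat lost by the granite = heat gained by the oil:
m×790×(307 − 99.7) = 0.636×1670×(99.7 − 33.8)
163767 m = 69994  ⇒  m ≈ 0.4274 kg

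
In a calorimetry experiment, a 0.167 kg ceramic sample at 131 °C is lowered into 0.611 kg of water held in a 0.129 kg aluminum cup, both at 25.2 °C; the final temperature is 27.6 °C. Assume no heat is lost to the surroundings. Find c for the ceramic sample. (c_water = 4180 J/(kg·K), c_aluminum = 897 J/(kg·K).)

c ≈ 371 J/(kg·K)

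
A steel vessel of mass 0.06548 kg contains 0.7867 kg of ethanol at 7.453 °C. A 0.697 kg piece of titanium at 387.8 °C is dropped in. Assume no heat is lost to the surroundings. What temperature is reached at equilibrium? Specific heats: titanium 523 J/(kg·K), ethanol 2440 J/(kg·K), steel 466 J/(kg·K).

T_f ≈ 67.4 °C

Conservation of energy gives ΣQ = 0:
0.697*523*(T − 387.8) + 0.7867*2440*(T − 7.453) + 0.06548*466*(T − 7.453) = 0
364.53(T − 387.8) + 1919.5(T − 7.453) + 30.51(T − 7.453) = 0
(364.53 + 1919.5 + 30.51) T = 364.53*387.8 + 1919.5*7.453 + 30.51*7.453
T ≈ 67.35 °C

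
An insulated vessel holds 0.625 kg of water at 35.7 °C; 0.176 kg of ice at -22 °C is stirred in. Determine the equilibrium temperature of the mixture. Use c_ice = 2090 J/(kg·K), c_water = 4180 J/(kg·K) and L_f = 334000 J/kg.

T_f ≈ 7.9 °C

Energy balance with sensible and latent terms:
warm ice to 0 °C: 0.176×2090×(0 − (-22)) = 8092.5; fusion: m_ice L_f = 0.176×334000 = 58784; warm the meltwater: 735.68 T; water cools: 0.625×4180×(T − 35.7) = 2612.5(T − 35.7)
3348.2 T = 93266 − 66876 = 26390
T ≈ 7.88 °C (positive, so assuming full melt was valid).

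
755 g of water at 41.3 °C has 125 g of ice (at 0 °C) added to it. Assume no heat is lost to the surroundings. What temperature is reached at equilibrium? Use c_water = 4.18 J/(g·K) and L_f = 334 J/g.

Setting the total heat transfer to zero:
fusion: m_ice L_f = 125·334 = 41750; meltwater 0→T: 125·4.18·T = 522.5 T; water: 3155.9(T − 41.3)
3678.4 T = 130339 − 41750 = 88589
T ≈ 24.08 °C — above 0 °C, consistent with complete melting.

T_f ≈ 24.1 °C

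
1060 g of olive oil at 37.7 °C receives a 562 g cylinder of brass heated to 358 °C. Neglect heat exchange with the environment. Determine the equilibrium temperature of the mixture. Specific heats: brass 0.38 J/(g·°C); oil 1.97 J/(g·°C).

Net heat exchanged in the isolated system is zero:
562*0.38*(T − 358) + 1060*1.97*(T − 37.7) = 0
2301.8 T = 155180
T = 155180/2301.8 ≈ 67.42 °C

T_f ≈ 67.4 °C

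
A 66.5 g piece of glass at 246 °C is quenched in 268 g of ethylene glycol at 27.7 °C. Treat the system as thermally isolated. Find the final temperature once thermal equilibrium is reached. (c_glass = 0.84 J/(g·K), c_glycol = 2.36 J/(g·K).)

Heat gained plus heat lost sum to zero:
66.5*0.84*(T − 246) + 268*2.36*(T − 27.7) = 0
(55.86 + 632.48) T = 55.86*246 + 632.48*27.7
T = 31261 / 688.34 = 45.4 °C

T_f ≈ 45.4 °C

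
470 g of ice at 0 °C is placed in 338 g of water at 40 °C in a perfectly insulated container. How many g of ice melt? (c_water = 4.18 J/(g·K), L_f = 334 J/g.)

m_melted ≈ 169 g

Cooling the water to 0 °C releases 338·4.18·40 = 56514 J.
Melting all 470 g of ice would need 470·334 = 156980 J.
That's not enough to melt it all — equilibrium is at 0 °C with ice remaining.
Mass melted = 56514/334 ≈ 169.2 g.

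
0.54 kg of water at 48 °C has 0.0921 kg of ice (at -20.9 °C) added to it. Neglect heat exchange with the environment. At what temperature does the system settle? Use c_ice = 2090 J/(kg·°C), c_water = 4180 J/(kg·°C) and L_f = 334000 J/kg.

T_f ≈ 27.8 °C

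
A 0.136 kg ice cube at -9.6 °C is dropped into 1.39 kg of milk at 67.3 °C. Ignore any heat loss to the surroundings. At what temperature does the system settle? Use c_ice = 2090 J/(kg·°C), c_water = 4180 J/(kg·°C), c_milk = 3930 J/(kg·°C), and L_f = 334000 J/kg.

T_f ≈ 53.0 °C

Net heat exchanged in the isolated system is zero:
ice -9.6→0 °C: 0.136·2090·9.6 = 2728.7; latent heat to melt: 0.136·334000 = 45424; warm the meltwater: 568.48 T; milk: 5462.7(T − 67.3)
6031.2 T = 367640 − 48153 = 319487
T ≈ 52.97 °C (positive, so assuming full melt was valid).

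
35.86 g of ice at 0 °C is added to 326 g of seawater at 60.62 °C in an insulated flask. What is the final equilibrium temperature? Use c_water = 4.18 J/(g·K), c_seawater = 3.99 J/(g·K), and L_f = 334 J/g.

T_f ≈ 46.1 °C

Taking heat into each body as positive, Σ m c ΔT = 0:
latent heat to melt: 35.86·334 = 11977; meltwater 0→T: 35.86·4.18·T = 149.89 T; seawater: 1300.7(T − 60.62)
1450.6 T = 78851 − 11977 = 66874
T ≈ 46.10 °C. Since T > 0 °C, the all-ice-melts assumption holds.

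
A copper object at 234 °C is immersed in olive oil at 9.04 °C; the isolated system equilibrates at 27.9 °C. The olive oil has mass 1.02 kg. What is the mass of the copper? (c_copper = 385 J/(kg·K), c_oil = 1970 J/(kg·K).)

m ≈ 0.478 kg

Net heat exchanged in the isolated system is zero:
m×385×(27.9 − 234) + 1.02×1970×(27.9 − 9.04) = 0
-79348 m = -37897
m = -37897/-79348 ≈ 0.4776 kg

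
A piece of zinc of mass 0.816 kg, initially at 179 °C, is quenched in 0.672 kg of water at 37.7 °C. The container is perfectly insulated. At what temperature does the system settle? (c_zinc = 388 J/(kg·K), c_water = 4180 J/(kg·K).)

T_f ≈ 52.0 °C

Taking heat into each body as positive, Σ m c ΔT = 0:
0.816*388*(T − 179) + 0.672*4180*(T − 37.7) = 0
(316.61 + 2809) T = 316.61*179 + 2809*37.7
T = 162571 / 3125.6 = 52 °C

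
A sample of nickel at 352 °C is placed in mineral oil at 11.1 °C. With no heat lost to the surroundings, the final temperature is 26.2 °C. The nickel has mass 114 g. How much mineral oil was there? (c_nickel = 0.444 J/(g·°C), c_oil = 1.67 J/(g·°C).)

Heat gained plus heat lost sum to zero:
114·0.444·(26.2 − 352) + m·1.67·(26.2 − 11.1) = 0
25.22 m = 16491
m = 16491/25.22 ≈ 654 g

m ≈ 654 g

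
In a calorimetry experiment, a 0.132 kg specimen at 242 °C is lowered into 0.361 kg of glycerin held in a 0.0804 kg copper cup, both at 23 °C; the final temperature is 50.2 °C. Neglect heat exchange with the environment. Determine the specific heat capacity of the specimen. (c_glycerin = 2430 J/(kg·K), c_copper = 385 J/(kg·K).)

Taking heat into each body as positive, Σ m c ΔT = 0:
0.132×c×(50.2 − 242) + 0.361×2430×(50.2 − 23) + 0.0804×385×(50.2 − 23) = 0
-25.32 c = -24703
c = -24703/-25.32 ≈ 975.7 J/(kg·K)

c ≈ 976 J/(kg·K)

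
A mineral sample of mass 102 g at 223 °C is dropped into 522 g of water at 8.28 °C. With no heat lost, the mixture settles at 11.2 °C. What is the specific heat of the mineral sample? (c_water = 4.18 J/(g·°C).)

Heat lost by the mineral sample = heat gained by the water:
102·c·(223 − 11.2) = 522·4.18·(11.2 − 8.28)
21604 c = 6371.3  ⇒  c ≈ 0.2949 J/(g·°C)

c ≈ 0.295 J/(g·°C)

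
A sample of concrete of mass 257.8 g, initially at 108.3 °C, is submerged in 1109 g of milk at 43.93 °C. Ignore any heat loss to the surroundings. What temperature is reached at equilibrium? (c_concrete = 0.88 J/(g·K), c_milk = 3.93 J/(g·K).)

T_f ≈ 47.1 °C

Set heat shed by the hot body equal to heat absorbed by the cold body:
257.8×0.88×(108.3 − T) = 1109×3.93×(T − 43.93)
226.86(108.3 − T) = 4358.4(T − 43.93)
4585.2 T = 216033  ⇒  T ≈ 47.11 °C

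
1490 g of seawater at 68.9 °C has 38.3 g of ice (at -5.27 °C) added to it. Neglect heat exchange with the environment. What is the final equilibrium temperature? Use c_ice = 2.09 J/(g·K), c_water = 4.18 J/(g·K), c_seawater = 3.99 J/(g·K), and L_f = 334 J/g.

T_f ≈ 64.9 °C

Energy conservation, ΣQ = 0:
ice -5.27→0 °C: 38.3·2.09·5.27 = 421.85
  fusion: m_ice L_f = 38.3·334 = 12792
  warm the meltwater: 160.09 T
  seawater cools: 1490·3.99·(T − 68.9) = 5945.1(T − 68.9)
6105.2 T = 409617 − 13214 = 396403
T ≈ 64.93 °C. Since T > 0 °C, the all-ice-melts assumption holds.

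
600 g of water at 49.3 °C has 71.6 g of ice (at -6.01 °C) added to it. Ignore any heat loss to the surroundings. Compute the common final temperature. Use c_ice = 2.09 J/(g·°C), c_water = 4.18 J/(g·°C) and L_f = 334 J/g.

Energy conservation, ΣQ = 0:
ice -6.01→0 °C: 71.6·2.09·6.01 = 899.36; melt ice: 71.6·334 = 23914; warm the meltwater: 299.29 T; water: 2508(T − 49.3)
2807.3 T = 123644 − 24814 = 98831
T ≈ 35.21 °C (positive, so assuming full melt was valid).

T_f ≈ 35.2 °C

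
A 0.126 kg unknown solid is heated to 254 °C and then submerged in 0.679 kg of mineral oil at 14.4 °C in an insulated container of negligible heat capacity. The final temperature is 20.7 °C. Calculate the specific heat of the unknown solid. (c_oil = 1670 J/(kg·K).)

c ≈ 243 J/(kg·K)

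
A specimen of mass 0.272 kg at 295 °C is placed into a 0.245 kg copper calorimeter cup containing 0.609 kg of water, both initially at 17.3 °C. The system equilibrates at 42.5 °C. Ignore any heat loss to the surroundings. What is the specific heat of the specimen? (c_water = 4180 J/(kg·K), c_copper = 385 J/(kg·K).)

Setting the total heat transfer to zero:
0.272·c·(42.5 − 295) + 0.609·4180·(42.5 − 17.3) + 0.245·385·(42.5 − 17.3) = 0
-68.68 c = -66527
c = -66527/-68.68 ≈ 968.6 J/(kg·K)

c ≈ 969 J/(kg·K)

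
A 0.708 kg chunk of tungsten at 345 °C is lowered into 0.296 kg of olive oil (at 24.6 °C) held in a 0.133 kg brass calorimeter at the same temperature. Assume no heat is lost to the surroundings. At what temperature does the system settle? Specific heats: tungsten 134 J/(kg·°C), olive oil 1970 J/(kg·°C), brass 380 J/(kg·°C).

Let T be the final temperature. ΣQ_i = 0:
0.708·134·(T − 345) + 0.296·1970·(T − 24.6) + 0.133·380·(T − 24.6) = 0
94.87(T − 345) + 583.12(T − 24.6) + 50.54(T − 24.6) = 0
728.53 T = 48319
T ≈ 66.32 °C

T_f ≈ 66.3 °C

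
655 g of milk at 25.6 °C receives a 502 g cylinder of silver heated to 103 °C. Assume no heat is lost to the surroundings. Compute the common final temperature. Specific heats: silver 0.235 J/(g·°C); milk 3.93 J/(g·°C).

T_f = Σ m_i c_i T_i / Σ m_i c_i:
T_f = (117.97·103 + 2574.2·25.6) / (117.97 + 2574.2)
    = 78049 / 2692.1 ≈ 28.99 °C

T_f ≈ 29.0 °C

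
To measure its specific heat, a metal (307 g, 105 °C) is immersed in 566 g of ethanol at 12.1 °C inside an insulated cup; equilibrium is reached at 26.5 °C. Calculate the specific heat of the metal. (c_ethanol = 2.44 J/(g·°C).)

Net heat exchanged in the isolated system is zero:
307·c·(26.5 − 105) + 566·2.44·(26.5 − 12.1) = 0
-24100 c = -19887
c = -19887/-24100 ≈ 0.8252 J/(g·°C)

c ≈ 0.825 J/(g·°C)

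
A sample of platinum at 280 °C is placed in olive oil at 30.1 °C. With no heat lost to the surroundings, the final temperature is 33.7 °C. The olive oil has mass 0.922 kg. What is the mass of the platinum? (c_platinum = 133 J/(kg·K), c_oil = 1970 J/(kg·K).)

m ≈ 0.2 kg

Let T be the final temperature. ΣQ_i = 0:
m·133·(33.7 − 280) + 0.922·1970·(33.7 − 30.1) = 0
-32758 m = -6538.8
m = -6538.8/-32758 ≈ 0.1996 kg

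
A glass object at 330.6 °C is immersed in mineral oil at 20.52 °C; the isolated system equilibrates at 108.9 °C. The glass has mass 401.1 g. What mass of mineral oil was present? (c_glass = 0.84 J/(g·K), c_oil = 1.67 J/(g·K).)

Heat lost by the glass = heat gained by the oil:
401.1·0.84·(330.6 − 108.9) = m·1.67·(108.9 − 20.52)
147.59 m = 74696  ⇒  m ≈ 506.1 g

m ≈ 506 g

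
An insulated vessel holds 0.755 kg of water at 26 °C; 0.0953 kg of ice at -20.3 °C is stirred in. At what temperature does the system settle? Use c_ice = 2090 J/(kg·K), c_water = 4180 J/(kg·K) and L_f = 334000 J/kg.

Energy conservation, ΣQ = 0:
ice -20.3→0 °C: 0.0953×2090×20.3 = 4043.3
  melt ice: 0.0953×334000 = 31830
  warm the meltwater: 398.35 T
  water cools: 0.755×4180×(T − 26) = 3155.9(T − 26)
3554.3 T = 82053 − 35873 = 46180
T ≈ 12.99 °C (positive, so assuming full melt was valid).

T_f ≈ 13.0 °C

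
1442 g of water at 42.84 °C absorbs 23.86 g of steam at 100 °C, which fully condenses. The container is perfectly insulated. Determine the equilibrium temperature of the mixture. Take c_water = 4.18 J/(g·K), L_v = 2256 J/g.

T_f ≈ 52.6 °C

Heat gained plus heat lost sum to zero:
steam→water at 100 °C releases m L_v = 23.86·2256 = 53828
  condensed water 100 °C→T: 99.73(T − 100)
  water warms: 1442·4.18·(T − 42.84) = 6027.6(T − 42.84)
6127.3 T = 53828 + 9973.5 + 258221 = 322022
T ≈ 52.56 °C — below 100 °C, confirming all the steam condensed.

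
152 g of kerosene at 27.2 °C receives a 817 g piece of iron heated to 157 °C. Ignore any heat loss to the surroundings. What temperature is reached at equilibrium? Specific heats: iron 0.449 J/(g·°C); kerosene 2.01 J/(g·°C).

With ΣQ=0 the equilibrium temperature is the m·c-weighted mean:
T_f = (366.83·157 + 305.52·27.2) / (366.83 + 305.52)
    = 65903 / 672.35 ≈ 98.02 °C

T_f ≈ 98.0 °C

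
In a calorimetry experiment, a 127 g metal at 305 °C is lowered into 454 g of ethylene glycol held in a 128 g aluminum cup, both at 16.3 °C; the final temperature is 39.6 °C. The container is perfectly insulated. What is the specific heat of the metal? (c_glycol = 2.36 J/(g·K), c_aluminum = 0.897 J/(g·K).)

Taking heat into each body as positive, Σ m c ΔT = 0:
127·c·(39.6 − 305) + 454·2.36·(39.6 − 16.3) + 128·0.897·(39.6 − 16.3) = 0
-33706 c = -27640
c = -27640/-33706 ≈ 0.82 J/(g·K)

c ≈ 0.82 J/(g·K)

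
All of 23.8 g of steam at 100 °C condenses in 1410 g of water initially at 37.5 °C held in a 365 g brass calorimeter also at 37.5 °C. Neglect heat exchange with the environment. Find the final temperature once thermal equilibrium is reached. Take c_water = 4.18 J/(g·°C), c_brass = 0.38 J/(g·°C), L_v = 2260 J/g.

T_f ≈ 47.3 °C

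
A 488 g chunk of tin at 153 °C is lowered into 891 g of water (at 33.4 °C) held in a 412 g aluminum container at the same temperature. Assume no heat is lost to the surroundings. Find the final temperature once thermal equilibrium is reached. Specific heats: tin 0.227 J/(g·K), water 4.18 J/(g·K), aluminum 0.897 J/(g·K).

Taking heat into each body as positive, Σ m c ΔT = 0:
488*0.227*(T − 153) + 891*4.18*(T − 33.4) + 412*0.897*(T − 33.4) = 0
110.78(T − 153) + 3724.4(T − 33.4) + 369.56(T − 33.4) = 0
4204.7 T = 153686
T ≈ 36.55 °C

T_f ≈ 36.6 °C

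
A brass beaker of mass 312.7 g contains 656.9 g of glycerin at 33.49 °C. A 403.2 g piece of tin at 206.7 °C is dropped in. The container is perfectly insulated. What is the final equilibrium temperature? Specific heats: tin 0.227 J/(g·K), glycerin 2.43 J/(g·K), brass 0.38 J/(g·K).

T_f ≈ 42.3 °C

Setting the total heat transfer to zero:
403.2·0.227·(T − 206.7) + 656.9·2.43·(T − 33.49) + 312.7·0.38·(T − 33.49) = 0
(91.53 + 1596.3 + 118.83) T = 91.53·206.7 + 1596.3·33.49 + 118.83·33.49
T ≈ 42.27 °C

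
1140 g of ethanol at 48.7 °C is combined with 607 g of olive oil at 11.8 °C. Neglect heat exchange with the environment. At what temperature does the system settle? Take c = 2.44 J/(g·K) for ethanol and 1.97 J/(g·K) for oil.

T_f ≈ 37.6 °C

Heat gained plus heat lost sum to zero:
1140×2.44×(T − 48.7) + 607×1.97×(T − 11.8) = 0
2781.6(T − 48.7) + 1195.8(T − 11.8) = 0
(2781.6 + 1195.8) T = 2781.6×48.7 + 1195.8×11.8
T = 149574/3977.4 ≈ 37.61 °C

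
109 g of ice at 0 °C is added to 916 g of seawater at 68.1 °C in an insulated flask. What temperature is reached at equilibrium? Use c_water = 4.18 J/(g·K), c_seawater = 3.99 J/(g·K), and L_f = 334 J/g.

T_f ≈ 51.7 °C

Energy balance with sensible and latent terms:
latent heat to melt: 109×334 = 36406
  meltwater 0→T: 109×4.18×T = 455.62 T
  seawater: 3654.8(T − 68.1)
4110.5 T = 248895 − 36406 = 212489
T ≈ 51.69 °C (positive, so assuming full melt was valid).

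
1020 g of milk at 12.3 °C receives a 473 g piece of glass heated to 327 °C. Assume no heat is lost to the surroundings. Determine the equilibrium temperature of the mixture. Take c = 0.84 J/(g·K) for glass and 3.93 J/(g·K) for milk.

With ΣQ=0 the equilibrium temperature is the m·c-weighted mean:
T_f = (397.32·327 + 4008.6·12.3) / (397.32 + 4008.6)
    = 179229 / 4405.9 ≈ 40.68 °C

T_f ≈ 40.7 °C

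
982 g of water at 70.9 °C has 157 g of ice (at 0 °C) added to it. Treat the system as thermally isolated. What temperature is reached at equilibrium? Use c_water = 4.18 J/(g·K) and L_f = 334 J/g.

Net heat exchanged in the isolated system is zero:
melt ice: 157×334 = 52438
  meltwater 0→T: 157×4.18×T = 656.26 T
  water: 4104.8(T − 70.9)
4761 T = 291027 − 52438 = 238589
T ≈ 50.11 °C — above 0 °C, consistent with complete melting.

T_f ≈ 50.1 °C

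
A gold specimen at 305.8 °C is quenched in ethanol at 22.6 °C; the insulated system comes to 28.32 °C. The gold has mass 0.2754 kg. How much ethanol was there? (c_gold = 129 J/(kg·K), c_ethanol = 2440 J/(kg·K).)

m ≈ 0.706 kg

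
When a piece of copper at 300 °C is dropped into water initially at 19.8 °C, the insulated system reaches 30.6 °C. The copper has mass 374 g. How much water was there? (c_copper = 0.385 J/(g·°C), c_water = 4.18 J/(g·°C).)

m ≈ 859 g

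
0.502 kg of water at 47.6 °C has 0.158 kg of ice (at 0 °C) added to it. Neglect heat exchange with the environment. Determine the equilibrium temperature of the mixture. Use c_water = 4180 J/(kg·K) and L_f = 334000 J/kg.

T_f ≈ 17.1 °C

Taking heat into each body as positive, Σ m c ΔT = 0:
fusion: m_ice L_f = 0.158×334000 = 52772; meltwater 0→T: 0.158×4180×T = 660.44 T; water cools: 0.502×4180×(T − 47.6) = 2098.4(T − 47.6)
2758.8 T = 99882 − 52772 = 47110
T ≈ 17.08 °C — above 0 °C, consistent with complete melting.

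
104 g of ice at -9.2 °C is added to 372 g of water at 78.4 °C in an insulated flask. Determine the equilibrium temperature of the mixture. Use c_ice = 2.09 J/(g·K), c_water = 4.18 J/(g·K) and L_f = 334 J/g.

Energy balance with sensible and latent terms:
warm ice to 0 °C: 104×2.09×(0 − (-9.2)) = 1999.7
  latent heat to melt: 104×334 = 34736
  meltwater 0→T: 104×4.18×T = 434.72 T
  water: 1555(T − 78.4)
1989.7 T = 121909 − 36736 = 85173
T ≈ 42.81 °C (positive, so assuming full melt was valid).

T_f ≈ 42.8 °C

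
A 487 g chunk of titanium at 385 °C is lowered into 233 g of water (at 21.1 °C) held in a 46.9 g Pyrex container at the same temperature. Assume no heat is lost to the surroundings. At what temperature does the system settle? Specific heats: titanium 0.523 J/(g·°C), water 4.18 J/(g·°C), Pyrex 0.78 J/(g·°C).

Let T be the final temperature. ΣQ_i = 0:
487*0.523*(T − 385) + 233*4.18*(T − 21.1) + 46.9*0.78*(T − 21.1) = 0
254.7(T − 385) + 973.94(T − 21.1) + 36.58(T − 21.1) = 0
(254.7 + 973.94 + 36.58) T = 254.7*385 + 973.94*21.1 + 36.58*21.1
T = 119382/1265.2 ≈ 94.36 °C

T_f ≈ 94.4 °C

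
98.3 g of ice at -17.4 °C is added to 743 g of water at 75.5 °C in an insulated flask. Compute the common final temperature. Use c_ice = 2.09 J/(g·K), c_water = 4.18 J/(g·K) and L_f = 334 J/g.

T_f ≈ 56.3 °C

Energy balance with sensible and latent terms:
ice -17.4→0 °C: 98.3×2.09×17.4 = 3574.8
  fusion: m_ice L_f = 98.3×334 = 32832
  warm the meltwater: 410.89 T
  water cools: 743×4.18×(T − 75.5) = 3105.7(T − 75.5)
3516.6 T = 234483 − 36407 = 198076
T ≈ 56.33 °C. Since T > 0 °C, the all-ice-melts assumption holds.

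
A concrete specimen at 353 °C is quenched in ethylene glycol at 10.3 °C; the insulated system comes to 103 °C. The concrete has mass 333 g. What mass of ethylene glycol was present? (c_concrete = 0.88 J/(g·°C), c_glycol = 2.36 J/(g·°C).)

Heat lost by the concrete = heat gained by the glycol:
333·0.88·(353 − 103) = m·2.36·(103 − 10.3)
218.77 m = 73260  ⇒  m ≈ 334.9 g

m ≈ 335 g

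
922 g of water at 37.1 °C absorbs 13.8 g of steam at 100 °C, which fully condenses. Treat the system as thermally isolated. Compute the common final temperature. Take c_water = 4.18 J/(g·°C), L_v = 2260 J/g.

T_f ≈ 46.0 °C

Let T be the final temperature. ΣQ_i = 0:
condense steam: −13.8×2260 = −31188
  condensate cools 100→T: 13.8×4.18×(T − 100) = 57.68(T − 100)
  water warms: 922×4.18×(T − 37.1) = 3854(T − 37.1)
3911.6 T = 31188 + 5768.4 + 142982 = 179938
T ≈ 46.00 °C (< 100 °C, so full condensation is consistent).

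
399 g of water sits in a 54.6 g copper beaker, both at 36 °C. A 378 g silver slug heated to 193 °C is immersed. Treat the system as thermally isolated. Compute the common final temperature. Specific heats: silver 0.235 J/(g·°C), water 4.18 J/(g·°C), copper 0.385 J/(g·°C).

Heat gained plus heat lost sum to zero:
378*0.235*(T − 193) + 399*4.18*(T − 36) + 54.6*0.385*(T − 36) = 0
88.83(T − 193) + 1667.8(T − 36) + 21.02(T − 36) = 0
(88.83 + 1667.8 + 21.02) T = 88.83*193 + 1667.8*36 + 21.02*36
T = 77942/1777.7 ≈ 43.85 °C

T_f ≈ 43.8 °C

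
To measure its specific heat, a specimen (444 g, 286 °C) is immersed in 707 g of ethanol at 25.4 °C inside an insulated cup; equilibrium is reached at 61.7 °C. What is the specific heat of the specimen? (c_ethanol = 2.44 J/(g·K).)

c ≈ 0.629 J/(g·K)

Setting the total heat transfer to zero:
444×c×(61.7 − 286) + 707×2.44×(61.7 − 25.4) = 0
-99589 c = -62620
c = -62620/-99589 ≈ 0.6288 J/(g·K)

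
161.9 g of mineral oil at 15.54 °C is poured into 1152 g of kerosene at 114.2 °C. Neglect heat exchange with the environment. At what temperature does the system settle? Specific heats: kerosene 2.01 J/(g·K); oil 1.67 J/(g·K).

Conservation of energy gives ΣQ = 0:
1152·2.01·(T − 114.2) + 161.9·1.67·(T − 15.54) = 0
2315.5(T − 114.2) + 270.37(T − 15.54) = 0
(2315.5 + 270.37) T = 2315.5·114.2 + 270.37·15.54
T ≈ 103.88 °C

T_f ≈ 103.9 °C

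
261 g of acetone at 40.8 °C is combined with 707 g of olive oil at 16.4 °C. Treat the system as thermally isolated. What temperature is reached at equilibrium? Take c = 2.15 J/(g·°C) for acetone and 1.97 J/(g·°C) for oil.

T_f ≈ 23.4 °C

Heat lost by the acetone equals heat gained by the oil:
261·2.15·(40.8 − T) = 707·1.97·(T − 16.4)
561.15(40.8 − T) = 1392.8(T − 16.4)
1953.9 T = 45737  ⇒  T ≈ 23.41 °C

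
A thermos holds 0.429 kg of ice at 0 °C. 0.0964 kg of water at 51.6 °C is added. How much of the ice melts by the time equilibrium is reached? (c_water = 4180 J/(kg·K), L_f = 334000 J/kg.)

Cooling the water to 0 °C releases 0.0964·4180·51.6 = 20792 J.
Melting all 0.429 kg of ice would need 0.429·334000 = 143286 J.
Since 20792 < 143286 J, not all the ice melts; equilibrium is at 0 °C.
m_melted·334000 = 20792  ⇒  m_melted ≈ 0.06225 kg.

m_melted ≈ 0.0623 kg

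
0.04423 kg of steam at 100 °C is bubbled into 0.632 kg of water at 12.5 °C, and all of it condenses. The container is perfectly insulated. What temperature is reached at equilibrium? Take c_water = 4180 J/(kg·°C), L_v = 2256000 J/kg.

Energy balance with sensible and latent terms:
condense steam: −0.04423×2256000 = −99783
  condensed water 100 °C→T: 184.88(T − 100)
  water warms: 0.632×4180×(T − 12.5) = 2641.8(T − 12.5)
2826.6 T = 99783 + 18488 + 33022 = 151293
T ≈ 53.52 °C, under the boiling point, so the assumption holds.

T_f ≈ 53.5 °C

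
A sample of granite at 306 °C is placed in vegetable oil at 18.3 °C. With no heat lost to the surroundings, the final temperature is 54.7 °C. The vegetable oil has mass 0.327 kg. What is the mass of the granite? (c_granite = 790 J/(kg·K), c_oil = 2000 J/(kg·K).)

m ≈ 0.12 kg

Taking heat into each body as positive, Σ m c ΔT = 0:
m·790·(54.7 − 306) + 0.327·2000·(54.7 − 18.3) = 0
-198527 m = -23806
m = -23806/-198527 ≈ 0.1199 kg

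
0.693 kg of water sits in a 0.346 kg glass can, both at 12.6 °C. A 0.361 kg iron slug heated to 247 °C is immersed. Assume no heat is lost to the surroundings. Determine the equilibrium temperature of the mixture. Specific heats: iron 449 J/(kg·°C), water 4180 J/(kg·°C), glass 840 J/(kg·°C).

T_f ≈ 23.9 °C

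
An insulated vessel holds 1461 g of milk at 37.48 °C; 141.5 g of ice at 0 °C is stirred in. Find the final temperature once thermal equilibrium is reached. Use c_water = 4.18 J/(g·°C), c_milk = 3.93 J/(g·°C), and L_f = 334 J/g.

T_f ≈ 26.5 °C

Setting the total heat transfer to zero:
latent heat to melt: 141.5·334 = 47261
  meltwater 0→T: 141.5·4.18·T = 591.47 T
  milk cools: 1461·3.93·(T − 37.48) = 5741.7(T − 37.48)
6333.2 T = 215200 − 47261 = 167939
T ≈ 26.52 °C. Since T > 0 °C, the all-ice-melts assumption holds.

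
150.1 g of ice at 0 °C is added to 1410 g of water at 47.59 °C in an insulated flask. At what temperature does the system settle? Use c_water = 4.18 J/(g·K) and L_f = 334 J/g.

T_f ≈ 35.3 °C

Net heat exchanged in the isolated system is zero:
latent heat to melt: 150.1·334 = 50133; warm the meltwater: 627.42 T; water cools: 1410·4.18·(T − 47.59) = 5893.8(T − 47.59)
6521.2 T = 280486 − 50133 = 230353
T ≈ 35.32 °C (positive, so assuming full melt was valid).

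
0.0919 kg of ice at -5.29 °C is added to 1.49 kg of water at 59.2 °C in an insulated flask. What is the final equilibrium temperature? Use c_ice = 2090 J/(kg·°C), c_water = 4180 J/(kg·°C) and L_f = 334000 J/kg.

Let T be the final temperature. ΣQ_i = 0:
ice -5.29→0 °C: 0.0919·2090·5.29 = 1016.1; latent heat to melt: 0.0919·334000 = 30695; meltwater 0→T: 0.0919·4180·T = 384.14 T; water: 6228.2(T − 59.2)
6612.3 T = 368709 − 31711 = 336999
T ≈ 50.97 °C — above 0 °C, consistent with complete melting.

T_f ≈ 51.0 °C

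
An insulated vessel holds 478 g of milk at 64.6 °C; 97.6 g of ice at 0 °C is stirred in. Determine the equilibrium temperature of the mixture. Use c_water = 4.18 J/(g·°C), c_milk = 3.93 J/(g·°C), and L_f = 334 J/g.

T_f ≈ 38.8 °C

Taking heat into each body as positive, Σ m c ΔT = 0:
latent heat to melt: 97.6×334 = 32598
  meltwater 0→T: 97.6×4.18×T = 407.97 T
  milk: 1878.5(T − 64.6)
2286.5 T = 121354 − 32598 = 88755
T ≈ 38.82 °C (positive, so assuming full melt was valid).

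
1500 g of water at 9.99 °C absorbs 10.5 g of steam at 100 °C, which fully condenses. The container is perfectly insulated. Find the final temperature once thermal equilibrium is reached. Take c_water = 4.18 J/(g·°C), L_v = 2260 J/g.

Conservation of energy gives ΣQ = 0:
condense steam: −10.5×2260 = −23730
  condensate cools 100→T: 10.5×4.18×(T − 100) = 43.89(T − 100)
  original water: 6270(T − 9.99)
6313.9 T = 23730 + 4389 + 62637 = 90756
T ≈ 14.37 °C — below 100 °C, confirming all the steam condensed.

T_f ≈ 14.4 °C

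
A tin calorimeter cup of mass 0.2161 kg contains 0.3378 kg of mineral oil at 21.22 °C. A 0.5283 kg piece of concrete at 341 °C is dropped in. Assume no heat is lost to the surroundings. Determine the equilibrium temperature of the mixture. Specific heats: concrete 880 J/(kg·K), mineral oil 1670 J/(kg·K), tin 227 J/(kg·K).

T_f ≈ 159.1 °C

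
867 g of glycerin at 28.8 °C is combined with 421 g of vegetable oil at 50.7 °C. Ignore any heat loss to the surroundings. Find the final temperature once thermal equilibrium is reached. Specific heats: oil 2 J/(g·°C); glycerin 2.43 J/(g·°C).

With ΣQ=0 the equilibrium temperature is the m·c-weighted mean:
T_f = (842·50.7 + 2106.8·28.8) / (842 + 2106.8)
    = 103366 / 2948.8 ≈ 35.05 °C

T_f ≈ 35.1 °C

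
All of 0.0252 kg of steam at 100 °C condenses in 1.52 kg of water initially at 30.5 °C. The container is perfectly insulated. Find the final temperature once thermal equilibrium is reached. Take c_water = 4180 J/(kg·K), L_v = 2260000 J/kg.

T_f ≈ 40.5 °C

Energy balance with sensible and latent terms:
steam→water at 100 °C releases m L_v = 0.0252·2260000 = 56952; condensed water 100 °C→T: 105.34(T − 100); water warms: 1.52·4180·(T − 30.5) = 6353.6(T − 30.5)
6458.9 T = 56952 + 10534 + 193785 = 261270
T ≈ 40.45 °C, under the boiling point, so the assumption holds.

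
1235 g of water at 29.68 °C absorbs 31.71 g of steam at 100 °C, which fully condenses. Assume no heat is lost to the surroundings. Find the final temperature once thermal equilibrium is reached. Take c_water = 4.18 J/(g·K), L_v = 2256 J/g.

Let T be the final temperature. ΣQ_i = 0:
latent heat released on condensation: 31.71×2256 = 71538; condensate cools 100→T: 31.71×4.18×(T − 100) = 132.55(T − 100); original water: 5162.3(T − 29.68)
5294.8 T = 71538 + 13255 + 153217 = 238010
T ≈ 44.95 °C (< 100 °C, so full condensation is consistent).

T_f ≈ 45.0 °C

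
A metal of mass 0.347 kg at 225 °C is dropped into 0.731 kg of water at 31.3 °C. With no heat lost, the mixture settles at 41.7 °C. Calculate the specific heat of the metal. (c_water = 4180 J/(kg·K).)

c ≈ 500 J/(kg·K)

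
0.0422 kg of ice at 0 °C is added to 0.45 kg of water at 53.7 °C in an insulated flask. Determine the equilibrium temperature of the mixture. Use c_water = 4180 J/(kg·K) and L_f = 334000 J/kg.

T_f ≈ 42.2 °C

Let T be the final temperature. ΣQ_i = 0:
latent heat to melt: 0.0422×334000 = 14095
  warm the meltwater: 176.4 T
  water cools: 0.45×4180×(T − 53.7) = 1881(T − 53.7)
2057.4 T = 101010 − 14095 = 86915
T ≈ 42.25 °C. Since T > 0 °C, the all-ice-melts assumption holds.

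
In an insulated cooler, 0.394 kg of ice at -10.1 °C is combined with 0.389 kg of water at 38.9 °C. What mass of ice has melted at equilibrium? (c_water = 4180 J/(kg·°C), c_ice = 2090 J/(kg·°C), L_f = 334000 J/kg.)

m_melted ≈ 0.164 kg

Water can give up m c ΔT = 0.389×4180×38.9 = 63252 J before reaching 0 °C.
Of that, 0.394×2090×10.1 = 8316.9 J goes to bring the ice to 0 °C, leaving 54935 J.
Fully melting the ice requires m_ice L_f = 0.394×334000 = 131596 J.
Since 54935 < 131596 J, not all the ice melts; equilibrium is at 0 °C.
m_melt = 54935 / L_f = 0.1645 kg.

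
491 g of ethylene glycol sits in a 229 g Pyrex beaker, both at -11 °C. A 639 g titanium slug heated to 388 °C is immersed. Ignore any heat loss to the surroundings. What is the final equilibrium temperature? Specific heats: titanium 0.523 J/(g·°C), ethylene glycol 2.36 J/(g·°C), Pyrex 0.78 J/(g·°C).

T_f ≈ 68.8 °C

Heat gained plus heat lost sum to zero:
639*0.523*(T − 388) + 491*2.36*(T − (-11)) + 229*0.78*(T − (-11)) = 0
334.2(T − 388) + 1158.8(T − (-11)) + 178.62(T − (-11)) = 0
1671.6 T = 114957
T = 114957 / 1671.6 = 68.8 °C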